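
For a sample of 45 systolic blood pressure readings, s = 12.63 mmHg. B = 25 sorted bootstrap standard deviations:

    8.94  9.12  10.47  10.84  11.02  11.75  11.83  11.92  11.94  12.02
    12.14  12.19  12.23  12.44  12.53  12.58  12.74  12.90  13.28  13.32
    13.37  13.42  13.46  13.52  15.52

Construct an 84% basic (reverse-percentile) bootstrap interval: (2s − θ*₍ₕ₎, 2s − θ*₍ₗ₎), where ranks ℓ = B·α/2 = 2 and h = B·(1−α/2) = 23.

Percentile endpoints at ranks 2 and 23: θ*₍2₎ = 9.12, θ*₍23₎ = 13.46.
Basic interval reflects these around s:
  lower = 2 × 12.63 − 13.46 = 11.80
  upper = 2 × 12.63 − 9.12 = 16.14

(11.80, 16.14)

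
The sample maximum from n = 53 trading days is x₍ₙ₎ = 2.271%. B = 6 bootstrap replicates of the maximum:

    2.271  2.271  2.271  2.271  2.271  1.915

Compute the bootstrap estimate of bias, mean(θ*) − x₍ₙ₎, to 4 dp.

bias = −0.0593

mean(θ*) = (2.271 + 2.271 + 2.271 + 2.271 + 2.271 + 1.915) / 6 = 2.21167
bias = 2.21167 − 2.271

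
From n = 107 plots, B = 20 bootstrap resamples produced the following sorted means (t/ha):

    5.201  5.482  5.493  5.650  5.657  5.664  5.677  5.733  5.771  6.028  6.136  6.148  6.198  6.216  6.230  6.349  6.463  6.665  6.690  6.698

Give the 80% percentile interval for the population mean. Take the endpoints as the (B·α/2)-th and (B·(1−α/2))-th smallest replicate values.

(5.482, 6.665)

α = 0.20; lower rank = 20 × 0.100 = 2; upper rank = 20 × 0.900 = 18.
The 2nd smallest replicate is 5.482; the 18th is 6.665.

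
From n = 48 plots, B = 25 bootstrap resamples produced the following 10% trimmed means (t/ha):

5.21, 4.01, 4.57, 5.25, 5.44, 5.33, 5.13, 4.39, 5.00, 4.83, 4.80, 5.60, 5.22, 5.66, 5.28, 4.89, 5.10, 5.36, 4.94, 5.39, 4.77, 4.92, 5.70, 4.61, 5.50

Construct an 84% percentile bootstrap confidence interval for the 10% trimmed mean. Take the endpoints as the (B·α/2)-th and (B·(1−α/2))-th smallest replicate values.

Sorted replicates: 4.01, 4.39, 4.57, 4.61, 4.77, 4.80, 4.83, 4.89, 4.92, 4.94, 5.00, 5.10, 5.13, 5.21, 5.22, 5.25, 5.28, 5.33, 5.36, 5.39, 5.44, 5.50, 5.60, 5.66, 5.70
α = 0.16; lower rank = 25 × 0.080 = 2; upper rank = 25 × 0.920 = 23.
The 2nd smallest replicate is 4.39; the 23rd is 5.60.

(4.39, 5.60)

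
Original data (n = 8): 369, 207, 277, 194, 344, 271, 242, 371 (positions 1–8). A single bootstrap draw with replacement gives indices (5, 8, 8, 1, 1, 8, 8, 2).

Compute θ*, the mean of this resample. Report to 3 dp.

θ* = 346.625

Resample values: 344, 371, 371, 369, 369, 371, 371, 207.
Mean = (344 + 371 + 371 + 369 + 369 + 371 + 371 + 207) / 8 = 2773.0 / 8 = 346.625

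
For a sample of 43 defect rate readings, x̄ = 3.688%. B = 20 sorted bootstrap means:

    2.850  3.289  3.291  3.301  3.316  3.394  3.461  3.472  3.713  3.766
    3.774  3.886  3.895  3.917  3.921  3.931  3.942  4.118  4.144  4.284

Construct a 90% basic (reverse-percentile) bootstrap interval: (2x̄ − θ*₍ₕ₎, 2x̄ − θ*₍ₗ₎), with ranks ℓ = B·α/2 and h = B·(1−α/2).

Percentile endpoints at ranks 1 and 19: θ*₍1₎ = 2.850, θ*₍19₎ = 4.144.
Basic interval reflects these around x̄:
  lower = 2 × 3.688 − 4.144 = 3.232
  upper = 2 × 3.688 − 2.850 = 4.526

(3.232, 4.526)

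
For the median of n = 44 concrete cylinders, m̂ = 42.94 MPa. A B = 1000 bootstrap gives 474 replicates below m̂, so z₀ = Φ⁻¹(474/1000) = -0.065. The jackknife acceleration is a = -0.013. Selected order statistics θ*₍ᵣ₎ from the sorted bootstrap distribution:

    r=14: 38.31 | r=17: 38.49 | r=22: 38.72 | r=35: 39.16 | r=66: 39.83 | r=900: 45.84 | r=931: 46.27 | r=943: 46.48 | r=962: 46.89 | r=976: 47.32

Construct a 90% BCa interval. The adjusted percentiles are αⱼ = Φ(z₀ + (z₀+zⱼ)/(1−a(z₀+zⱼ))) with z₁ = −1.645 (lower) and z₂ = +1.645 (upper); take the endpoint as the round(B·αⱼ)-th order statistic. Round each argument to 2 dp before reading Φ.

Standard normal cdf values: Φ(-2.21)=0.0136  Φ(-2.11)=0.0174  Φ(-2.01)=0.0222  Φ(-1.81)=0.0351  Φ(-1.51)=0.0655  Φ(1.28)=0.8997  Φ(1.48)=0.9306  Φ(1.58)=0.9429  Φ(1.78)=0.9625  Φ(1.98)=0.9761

(39.16, 46.27)

Lower: z₀ + z₁ = -0.065 + (-1.645) = -1.710; 1 − a(z₀+z₁) = 1 − (-0.013)(-1.710) = 0.9778; argument = -0.065 + (-1.710)/0.9778 = -1.8139 → -1.81.
α₁ = Φ(-1.81) = 0.0351; rank = round(1000 × 0.0351) = 35; θ*₍35₎ = 39.16.
Upper: z₀ + z₂ = 1.580; 1 − a(z₀+z₂) = 1.0205; argument = 1.4832 → 1.48; α₂ = 0.9306; rank = 931; θ*₍931₎ = 46.27.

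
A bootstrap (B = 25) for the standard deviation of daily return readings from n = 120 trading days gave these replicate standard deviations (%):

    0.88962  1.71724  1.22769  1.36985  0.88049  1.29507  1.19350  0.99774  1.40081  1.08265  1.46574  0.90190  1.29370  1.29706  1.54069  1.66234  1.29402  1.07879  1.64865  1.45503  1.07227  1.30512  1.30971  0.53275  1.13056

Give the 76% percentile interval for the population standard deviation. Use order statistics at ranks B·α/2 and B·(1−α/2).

(0.88962, 1.54069)

Sorted replicates: 0.53275, 0.88049, 0.88962, 0.90190, 0.99774, 1.07227, 1.07879, 1.08265, 1.13056, 1.19350, 1.22769, 1.29370, 1.29402, 1.29507, 1.29706, 1.30512, 1.30971, 1.36985, 1.40081, 1.45503, 1.46574, 1.54069, 1.64865, 1.66234, 1.71724
α = 0.24; lower rank = 25 × 0.120 = 3; upper rank = 25 × 0.880 = 22.
The 3rd smallest replicate is 0.88962; the 22nd is 1.54069.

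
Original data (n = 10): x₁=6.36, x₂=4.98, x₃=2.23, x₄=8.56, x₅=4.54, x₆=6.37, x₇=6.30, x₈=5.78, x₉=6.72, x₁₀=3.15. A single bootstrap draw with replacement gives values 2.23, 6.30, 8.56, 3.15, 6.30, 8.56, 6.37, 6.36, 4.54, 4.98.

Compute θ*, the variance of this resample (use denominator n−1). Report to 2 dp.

θ* = 4.26

Mean = 5.7350; sum of squared deviations = 38.3589
s² = 38.3589 / 9 = 4.2621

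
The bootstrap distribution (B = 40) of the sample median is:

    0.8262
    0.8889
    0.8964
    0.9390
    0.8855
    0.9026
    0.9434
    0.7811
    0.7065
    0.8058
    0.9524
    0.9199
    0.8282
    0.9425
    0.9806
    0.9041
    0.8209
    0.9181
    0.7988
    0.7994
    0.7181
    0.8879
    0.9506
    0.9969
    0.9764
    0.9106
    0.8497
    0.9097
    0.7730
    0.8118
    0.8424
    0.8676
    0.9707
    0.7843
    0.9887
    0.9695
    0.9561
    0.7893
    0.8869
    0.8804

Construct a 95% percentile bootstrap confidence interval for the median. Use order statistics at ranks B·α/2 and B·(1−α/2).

(0.7065, 0.9887)

Sorted replicates: 0.7065, 0.7181, 0.7730, 0.7811, 0.7843, 0.7893, 0.7988, 0.7994, 0.8058, 0.8118, 0.8209, 0.8262, 0.8282, 0.8424, 0.8497, 0.8676, 0.8804, 0.8855, 0.8869, 0.8879, 0.8889, 0.8964, 0.9026, 0.9041, 0.9097, 0.9106, 0.9181, 0.9199, 0.9390, 0.9425, 0.9434, 0.9506, 0.9524, 0.9561, 0.9695, 0.9707, 0.9764, 0.9806, 0.9887, 0.9969
α = 0.05; lower rank = 40 × 0.025 = 1; upper rank = 40 × 0.975 = 39.
The 1st smallest replicate is 0.7065; the 39th is 0.9887.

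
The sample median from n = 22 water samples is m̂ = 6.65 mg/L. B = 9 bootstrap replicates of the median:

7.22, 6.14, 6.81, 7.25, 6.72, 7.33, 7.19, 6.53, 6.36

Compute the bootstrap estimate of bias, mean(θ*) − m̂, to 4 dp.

bias = +0.1889

mean(θ*) = (7.22 + 6.14 + 6.81 + 7.25 + 6.72 + 7.33 + 7.19 + 6.53 + 6.36) / 9 = 6.83889
bias = 6.83889 − 6.65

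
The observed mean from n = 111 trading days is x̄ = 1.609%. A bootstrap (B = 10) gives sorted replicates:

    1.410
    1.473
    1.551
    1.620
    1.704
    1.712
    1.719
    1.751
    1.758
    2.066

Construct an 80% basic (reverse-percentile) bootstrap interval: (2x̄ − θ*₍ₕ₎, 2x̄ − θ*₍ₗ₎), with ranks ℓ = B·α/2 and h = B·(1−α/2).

Percentile endpoints at ranks 1 and 9: θ*₍1₎ = 1.410, θ*₍9₎ = 1.758.
Basic interval reflects these around x̄:
  lower = 2 × 1.609 − 1.758 = 1.460
  upper = 2 × 1.609 − 1.410 = 1.808

(1.460, 1.808)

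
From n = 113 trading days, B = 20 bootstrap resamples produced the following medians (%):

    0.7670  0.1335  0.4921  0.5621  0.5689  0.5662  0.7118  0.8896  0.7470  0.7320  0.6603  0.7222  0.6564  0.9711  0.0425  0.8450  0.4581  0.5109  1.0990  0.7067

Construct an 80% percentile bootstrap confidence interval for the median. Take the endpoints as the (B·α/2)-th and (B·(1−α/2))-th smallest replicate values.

Sorted replicates: 0.0425, 0.1335, 0.4581, 0.4921, 0.5109, 0.5621, 0.5662, 0.5689, 0.6564, 0.6603, 0.7067, 0.7118, 0.7222, 0.7320, 0.7470, 0.7670, 0.8450, 0.8896, 0.9711, 1.0990
α = 0.20; lower rank = 20 × 0.100 = 2; upper rank = 20 × 0.900 = 18.
The 2nd smallest replicate is 0.1335; the 18th is 0.8896.

(0.1335, 0.8896)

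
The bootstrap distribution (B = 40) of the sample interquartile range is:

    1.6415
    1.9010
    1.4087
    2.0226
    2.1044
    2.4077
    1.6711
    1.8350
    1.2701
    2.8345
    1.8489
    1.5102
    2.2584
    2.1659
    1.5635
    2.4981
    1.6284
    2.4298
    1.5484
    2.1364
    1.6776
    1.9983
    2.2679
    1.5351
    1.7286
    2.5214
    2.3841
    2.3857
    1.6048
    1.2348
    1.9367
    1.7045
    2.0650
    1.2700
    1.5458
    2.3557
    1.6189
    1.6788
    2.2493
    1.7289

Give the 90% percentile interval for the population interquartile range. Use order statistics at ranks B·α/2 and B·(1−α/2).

Sorted replicates: 1.2348, 1.2700, 1.2701, 1.4087, 1.5102, 1.5351, 1.5458, 1.5484, 1.5635, 1.6048, 1.6189, 1.6284, 1.6415, 1.6711, 1.6776, 1.6788, 1.7045, 1.7286, 1.7289, 1.8350, 1.8489, 1.9010, 1.9367, 1.9983, 2.0226, 2.0650, 2.1044, 2.1364, 2.1659, 2.2493, 2.2584, 2.2679, 2.3557, 2.3841, 2.3857, 2.4077, 2.4298, 2.4981, 2.5214, 2.8345
α = 0.10; lower rank = 40 × 0.050 = 2; upper rank = 40 × 0.950 = 38.
The 2nd smallest replicate is 1.2700; the 38th is 2.4981.

(1.2700, 2.4981)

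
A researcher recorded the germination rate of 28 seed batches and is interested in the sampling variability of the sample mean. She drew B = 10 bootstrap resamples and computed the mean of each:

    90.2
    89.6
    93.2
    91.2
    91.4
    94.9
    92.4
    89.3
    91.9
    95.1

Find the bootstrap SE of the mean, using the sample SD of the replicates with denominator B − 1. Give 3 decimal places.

SE* = 2.024

Bootstrap SE is the standard deviation of the 10 replicate means.
Mean of replicates: (90.2 + 89.6 + 93.2 + 91.2 + 91.4 + 94.9 + 92.4 + 89.3 + 91.9 + 95.1) / 10 = 919.2000 / 10 = 91.9200
Sum of squared deviations: (−1.7200)² + (−2.3200)² + (+1.2800)² + (−0.7200)² + (−0.5200)² + (+2.9800)² + (+0.4800)² + (−2.6200)² + (−0.0200)² + (+3.1800)² = 36.8560
Variance = 36.8560 / 9 = 4.0951
SE* = √4.0951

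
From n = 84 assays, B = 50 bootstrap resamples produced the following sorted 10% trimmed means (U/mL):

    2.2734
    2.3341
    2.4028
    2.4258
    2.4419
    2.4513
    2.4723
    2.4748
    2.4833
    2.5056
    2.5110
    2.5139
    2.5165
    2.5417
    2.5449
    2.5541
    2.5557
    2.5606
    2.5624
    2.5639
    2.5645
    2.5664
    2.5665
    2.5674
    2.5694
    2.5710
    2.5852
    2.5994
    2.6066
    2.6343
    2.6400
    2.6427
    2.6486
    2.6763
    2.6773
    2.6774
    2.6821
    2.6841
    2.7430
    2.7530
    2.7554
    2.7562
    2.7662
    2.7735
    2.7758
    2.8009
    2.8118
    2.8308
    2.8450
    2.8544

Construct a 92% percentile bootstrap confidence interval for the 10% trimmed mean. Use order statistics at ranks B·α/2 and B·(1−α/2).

(2.3341, 2.8308)

α = 0.08; lower rank = 50 × 0.040 = 2; upper rank = 50 × 0.960 = 48.
The 2nd smallest replicate is 2.3341; the 48th is 2.8308.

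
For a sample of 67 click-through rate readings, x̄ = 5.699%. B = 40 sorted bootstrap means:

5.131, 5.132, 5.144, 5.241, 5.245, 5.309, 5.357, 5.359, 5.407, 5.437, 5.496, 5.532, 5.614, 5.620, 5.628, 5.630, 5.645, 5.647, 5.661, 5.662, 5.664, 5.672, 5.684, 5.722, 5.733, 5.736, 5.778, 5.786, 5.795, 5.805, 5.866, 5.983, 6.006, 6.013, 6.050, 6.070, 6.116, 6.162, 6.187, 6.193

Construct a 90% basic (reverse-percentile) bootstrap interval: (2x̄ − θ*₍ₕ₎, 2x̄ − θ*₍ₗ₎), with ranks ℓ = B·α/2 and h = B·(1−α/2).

(5.236, 6.266)

Percentile endpoints at ranks 2 and 38: θ*₍2₎ = 5.132, θ*₍38₎ = 6.162.
Basic interval reflects these around x̄:
  lower = 2 × 5.699 − 6.162 = 5.236
  upper = 2 × 5.699 − 5.132 = 6.266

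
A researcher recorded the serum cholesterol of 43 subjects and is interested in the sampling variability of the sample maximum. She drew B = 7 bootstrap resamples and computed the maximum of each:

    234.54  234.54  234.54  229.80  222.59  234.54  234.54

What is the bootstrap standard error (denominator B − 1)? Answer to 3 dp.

SE* = 4.573

Bootstrap SE is the standard deviation of the 7 replicate maximums.
Mean of replicates: (234.54 + 234.54 + 234.54 + 229.80 + 222.59 + 234.54 + 234.54) / 7 = 1625.0900 / 7 = 232.1557
Sum of squared deviations: (+2.3843)² + (+2.3843)² + (+2.3843)² + (−2.3557)² + (−9.5657)² + (+2.3843)² + (+2.3843)² = 125.4764
Variance = 125.4764 / 6 = 20.9127
SE* = √20.9127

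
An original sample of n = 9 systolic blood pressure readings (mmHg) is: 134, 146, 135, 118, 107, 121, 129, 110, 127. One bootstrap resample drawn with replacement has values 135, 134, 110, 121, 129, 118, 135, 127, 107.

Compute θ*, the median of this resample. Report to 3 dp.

θ* = 127.000

Sorted: 107, 110, 118, 121, 127, 129, 134, 135, 135
Median = middle value = 127.000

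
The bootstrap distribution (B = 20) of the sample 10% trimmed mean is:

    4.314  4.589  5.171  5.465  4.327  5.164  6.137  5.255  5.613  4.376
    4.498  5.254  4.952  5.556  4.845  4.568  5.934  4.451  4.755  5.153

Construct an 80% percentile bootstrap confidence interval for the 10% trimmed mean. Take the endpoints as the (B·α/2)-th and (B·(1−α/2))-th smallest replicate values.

(4.327, 5.613)

Sorted replicates: 4.314, 4.327, 4.376, 4.451, 4.498, 4.568, 4.589, 4.755, 4.845, 4.952, 5.153, 5.164, 5.171, 5.254, 5.255, 5.465, 5.556, 5.613, 5.934, 6.137
α = 0.20; lower rank = 20 × 0.100 = 2; upper rank = 20 × 0.900 = 18.
The 2nd smallest replicate is 4.327; the 18th is 5.613.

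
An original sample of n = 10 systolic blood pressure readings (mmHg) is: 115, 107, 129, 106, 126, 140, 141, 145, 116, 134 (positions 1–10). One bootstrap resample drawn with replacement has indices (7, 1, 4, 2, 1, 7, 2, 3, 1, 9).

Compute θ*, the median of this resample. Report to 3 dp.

Resample values: 141, 115, 106, 107, 115, 141, 107, 129, 115, 116.
Sorted: 106, 107, 107, 115, 115, 115, 116, 129, 141, 141
Median = average of the two middle values = 115.000

θ* = 115.000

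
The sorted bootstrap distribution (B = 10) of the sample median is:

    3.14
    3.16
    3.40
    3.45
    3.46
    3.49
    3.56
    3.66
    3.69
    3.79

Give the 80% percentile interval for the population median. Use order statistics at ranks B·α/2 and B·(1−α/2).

α = 0.20; lower rank = 10 × 0.100 = 1; upper rank = 10 × 0.900 = 9.
The 1st smallest replicate is 3.14; the 9th is 3.69.

(3.14, 3.69)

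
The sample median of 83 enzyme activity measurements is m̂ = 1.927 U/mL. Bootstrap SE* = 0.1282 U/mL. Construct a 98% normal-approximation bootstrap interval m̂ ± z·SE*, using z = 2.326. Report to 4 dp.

(1.6288, 2.2252)

Margin = 2.326 × 0.1282 = 0.29819
Interval: 1.927 ± 0.29819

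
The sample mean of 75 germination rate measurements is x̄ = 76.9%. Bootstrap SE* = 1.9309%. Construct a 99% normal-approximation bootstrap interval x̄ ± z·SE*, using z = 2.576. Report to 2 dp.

(71.93, 81.87)

Margin = 2.576 × 1.9309 = 4.974
Interval: 76.9 ± 4.974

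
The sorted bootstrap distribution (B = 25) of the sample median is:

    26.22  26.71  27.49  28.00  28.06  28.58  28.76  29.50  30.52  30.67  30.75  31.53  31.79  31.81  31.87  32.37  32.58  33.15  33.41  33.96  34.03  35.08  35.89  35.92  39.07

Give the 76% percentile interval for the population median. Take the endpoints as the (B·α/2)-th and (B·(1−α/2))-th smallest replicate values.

(27.49, 35.08)

α = 0.24; lower rank = 25 × 0.120 = 3; upper rank = 25 × 0.880 = 22.
The 3rd smallest replicate is 27.49; the 22nd is 35.08.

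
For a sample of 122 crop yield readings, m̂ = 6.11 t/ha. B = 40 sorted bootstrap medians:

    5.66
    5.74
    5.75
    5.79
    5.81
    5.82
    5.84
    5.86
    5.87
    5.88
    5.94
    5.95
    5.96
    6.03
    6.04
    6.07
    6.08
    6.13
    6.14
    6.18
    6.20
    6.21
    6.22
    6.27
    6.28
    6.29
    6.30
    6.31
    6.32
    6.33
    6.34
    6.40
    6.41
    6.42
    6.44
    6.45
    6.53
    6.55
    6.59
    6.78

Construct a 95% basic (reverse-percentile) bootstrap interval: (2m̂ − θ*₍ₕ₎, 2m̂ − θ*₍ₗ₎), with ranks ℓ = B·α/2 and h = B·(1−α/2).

Percentile endpoints at ranks 1 and 39: θ*₍1₎ = 5.66, θ*₍39₎ = 6.59.
Basic interval reflects these around m̂:
  lower = 2 × 6.11 − 6.59 = 5.63
  upper = 2 × 6.11 − 5.66 = 6.56

(5.63, 6.56)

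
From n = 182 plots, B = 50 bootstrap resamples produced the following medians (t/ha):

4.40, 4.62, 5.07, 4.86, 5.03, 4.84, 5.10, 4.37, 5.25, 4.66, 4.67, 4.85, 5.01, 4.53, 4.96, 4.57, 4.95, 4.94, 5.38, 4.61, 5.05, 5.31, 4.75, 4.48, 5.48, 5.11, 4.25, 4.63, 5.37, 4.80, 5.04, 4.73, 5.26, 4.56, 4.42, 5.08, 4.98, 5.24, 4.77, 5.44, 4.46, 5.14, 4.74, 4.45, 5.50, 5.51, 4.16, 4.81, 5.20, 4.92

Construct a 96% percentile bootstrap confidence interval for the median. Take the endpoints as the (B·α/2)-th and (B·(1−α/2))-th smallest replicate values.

(4.16, 5.50)

Sorted replicates: 4.16, 4.25, 4.37, 4.40, 4.42, 4.45, 4.46, 4.48, 4.53, 4.56, 4.57, 4.61, 4.62, 4.63, 4.66, 4.67, 4.73, 4.74, 4.75, 4.77, 4.80, 4.81, 4.84, 4.85, 4.86, 4.92, 4.94, 4.95, 4.96, 4.98, 5.01, 5.03, 5.04, 5.05, 5.07, 5.08, 5.10, 5.11, 5.14, 5.20, 5.24, 5.25, 5.26, 5.31, 5.37, 5.38, 5.44, 5.48, 5.50, 5.51
α = 0.04; lower rank = 50 × 0.020 = 1; upper rank = 50 × 0.980 = 49.
The 1st smallest replicate is 4.16; the 49th is 5.50.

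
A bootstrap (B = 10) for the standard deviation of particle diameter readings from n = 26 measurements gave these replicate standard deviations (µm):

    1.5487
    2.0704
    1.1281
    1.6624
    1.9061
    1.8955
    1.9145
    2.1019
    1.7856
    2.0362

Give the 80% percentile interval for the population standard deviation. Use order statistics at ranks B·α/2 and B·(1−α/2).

(1.1281, 2.0704)

Sorted replicates: 1.1281, 1.5487, 1.6624, 1.7856, 1.8955, 1.9061, 1.9145, 2.0362, 2.0704, 2.1019
α = 0.20; lower rank = 10 × 0.100 = 1; upper rank = 10 × 0.900 = 9.
The 1st smallest replicate is 1.1281; the 9th is 2.0704.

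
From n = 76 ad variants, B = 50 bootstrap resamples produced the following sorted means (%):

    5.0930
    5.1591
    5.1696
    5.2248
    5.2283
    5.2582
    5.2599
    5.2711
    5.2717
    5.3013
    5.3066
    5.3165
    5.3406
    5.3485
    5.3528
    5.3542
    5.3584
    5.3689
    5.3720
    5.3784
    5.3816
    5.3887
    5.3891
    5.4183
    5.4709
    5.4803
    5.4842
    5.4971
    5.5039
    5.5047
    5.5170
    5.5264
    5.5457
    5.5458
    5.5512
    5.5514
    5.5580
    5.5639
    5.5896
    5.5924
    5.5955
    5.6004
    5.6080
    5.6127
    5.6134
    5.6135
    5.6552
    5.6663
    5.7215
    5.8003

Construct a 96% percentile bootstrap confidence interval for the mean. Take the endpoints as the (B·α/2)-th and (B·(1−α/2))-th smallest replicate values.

(5.0930, 5.7215)

α = 0.04; lower rank = 50 × 0.020 = 1; upper rank = 50 × 0.980 = 49.
The 1st smallest replicate is 5.0930; the 49th is 5.7215.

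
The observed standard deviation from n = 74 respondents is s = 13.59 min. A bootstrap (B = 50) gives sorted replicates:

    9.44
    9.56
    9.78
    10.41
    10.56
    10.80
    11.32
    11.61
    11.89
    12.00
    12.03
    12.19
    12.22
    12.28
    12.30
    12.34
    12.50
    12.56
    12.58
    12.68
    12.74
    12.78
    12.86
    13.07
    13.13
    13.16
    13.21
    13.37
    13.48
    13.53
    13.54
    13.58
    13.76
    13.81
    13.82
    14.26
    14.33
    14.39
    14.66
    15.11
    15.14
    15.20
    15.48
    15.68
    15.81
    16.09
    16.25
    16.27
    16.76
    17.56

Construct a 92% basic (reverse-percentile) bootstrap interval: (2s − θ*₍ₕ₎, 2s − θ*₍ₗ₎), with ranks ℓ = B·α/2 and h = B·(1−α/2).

Percentile endpoints at ranks 2 and 48: θ*₍2₎ = 9.56, θ*₍48₎ = 16.27.
Basic interval reflects these around s:
  lower = 2 × 13.59 − 16.27 = 10.91
  upper = 2 × 13.59 − 9.56 = 17.62

(10.91, 17.62)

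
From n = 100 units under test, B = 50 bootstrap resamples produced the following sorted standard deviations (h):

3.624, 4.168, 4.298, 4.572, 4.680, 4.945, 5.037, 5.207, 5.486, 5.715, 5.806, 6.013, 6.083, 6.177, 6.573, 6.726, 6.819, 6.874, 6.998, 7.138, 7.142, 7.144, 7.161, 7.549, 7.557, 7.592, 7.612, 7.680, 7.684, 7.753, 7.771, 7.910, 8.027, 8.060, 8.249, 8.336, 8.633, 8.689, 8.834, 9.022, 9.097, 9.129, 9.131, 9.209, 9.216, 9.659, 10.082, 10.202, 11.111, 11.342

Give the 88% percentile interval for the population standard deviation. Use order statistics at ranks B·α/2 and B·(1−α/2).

α = 0.12; lower rank = 50 × 0.060 = 3; upper rank = 50 × 0.940 = 47.
The 3rd smallest replicate is 4.298; the 47th is 10.082.

(4.298, 10.082)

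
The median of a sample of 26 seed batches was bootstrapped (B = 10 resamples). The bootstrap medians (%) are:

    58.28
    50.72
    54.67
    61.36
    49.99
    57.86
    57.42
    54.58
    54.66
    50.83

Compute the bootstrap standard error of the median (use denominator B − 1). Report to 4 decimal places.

SE* = 3.7482

Bootstrap SE is the standard deviation of the 10 replicate medians.
Mean of replicates: (58.28 + 50.72 + 54.67 + 61.36 + 49.99 + 57.86 + 57.42 + 54.58 + 54.66 + 50.83) / 10 = 550.37000 / 10 = 55.03700
Sum of squared deviations: (+3.24300)² + (−4.31700)² + (−0.36700)² + (+6.32300)² + (−5.04700)² + (+2.82300)² + (+2.38300)² + (−0.45700)² + (−0.37700)² + (−4.20700)² = 126.43861
Variance = 126.43861 / 9 = 14.04873
SE* = √14.04873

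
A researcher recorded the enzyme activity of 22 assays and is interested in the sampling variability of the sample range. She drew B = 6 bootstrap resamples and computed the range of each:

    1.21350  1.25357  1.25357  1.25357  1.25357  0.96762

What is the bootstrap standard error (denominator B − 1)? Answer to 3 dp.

Bootstrap SE is the standard deviation of the 6 replicate ranges.
Mean of replicates: (1.21350 + 1.25357 + 1.25357 + 1.25357 + 1.25357 + 0.96762) / 6 = 7.195400 / 6 = 1.199233
Sum of squared deviations: (+0.014267)² + (+0.054337)² + (+0.054337)² + (+0.054337)² + (+0.054337)² + (−0.231613)² = 0.065658
Variance = 0.065658 / 5 = 0.013132
SE* = √0.013132

SE* = 0.115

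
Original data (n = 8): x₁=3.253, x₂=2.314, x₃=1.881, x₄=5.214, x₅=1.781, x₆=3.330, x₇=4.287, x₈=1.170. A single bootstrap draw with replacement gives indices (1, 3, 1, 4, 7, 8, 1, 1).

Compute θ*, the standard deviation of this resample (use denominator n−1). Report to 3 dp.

Resample values: 3.253, 1.881, 3.253, 5.214, 4.287, 1.170, 3.253, 3.253.
Mean = 3.1955; sum of squared deviations = 11.1095
s² = 11.1095 / 7 = 1.5871
s = √1.5871 = 1.260

θ* = 1.260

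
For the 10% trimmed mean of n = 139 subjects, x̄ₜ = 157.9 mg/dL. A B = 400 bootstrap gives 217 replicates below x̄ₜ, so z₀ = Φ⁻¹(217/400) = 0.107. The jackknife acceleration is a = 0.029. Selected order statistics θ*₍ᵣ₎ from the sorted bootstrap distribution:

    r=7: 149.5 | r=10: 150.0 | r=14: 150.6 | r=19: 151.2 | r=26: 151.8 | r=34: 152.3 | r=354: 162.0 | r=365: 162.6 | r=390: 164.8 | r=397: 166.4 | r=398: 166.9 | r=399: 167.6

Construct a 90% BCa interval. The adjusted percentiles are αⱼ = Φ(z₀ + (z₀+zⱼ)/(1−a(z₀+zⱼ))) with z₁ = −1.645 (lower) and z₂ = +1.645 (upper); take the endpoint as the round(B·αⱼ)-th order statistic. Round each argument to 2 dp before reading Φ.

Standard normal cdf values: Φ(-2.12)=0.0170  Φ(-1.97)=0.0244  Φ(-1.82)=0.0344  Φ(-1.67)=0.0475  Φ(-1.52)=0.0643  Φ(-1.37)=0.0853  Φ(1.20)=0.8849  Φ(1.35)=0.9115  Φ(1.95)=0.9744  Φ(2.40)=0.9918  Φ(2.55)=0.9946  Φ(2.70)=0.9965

Lower: z₀ + z₁ = 0.107 + (-1.645) = -1.538; 1 − a(z₀+z₁) = 1 − (0.029)(-1.538) = 1.0446; argument = 0.107 + (-1.538)/1.0446 = -1.3653 → -1.37.
α₁ = Φ(-1.37) = 0.0853; rank = round(400 × 0.0853) = 34; θ*₍34₎ = 152.3.
Upper: z₀ + z₂ = 1.752; 1 − a(z₀+z₂) = 0.9492; argument = 1.9528 → 1.95; α₂ = 0.9744; rank = 390; θ*₍390₎ = 164.8.

(152.3, 164.8)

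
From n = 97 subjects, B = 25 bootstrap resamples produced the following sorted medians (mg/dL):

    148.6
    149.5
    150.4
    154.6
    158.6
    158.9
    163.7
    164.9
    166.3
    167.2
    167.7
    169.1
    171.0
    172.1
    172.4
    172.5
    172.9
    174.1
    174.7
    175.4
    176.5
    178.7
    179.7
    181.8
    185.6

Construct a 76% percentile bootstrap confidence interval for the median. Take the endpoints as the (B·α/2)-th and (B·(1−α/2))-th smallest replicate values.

α = 0.24; lower rank = 25 × 0.120 = 3; upper rank = 25 × 0.880 = 22.
The 3rd smallest replicate is 150.4; the 22nd is 178.7.

(150.4, 178.7)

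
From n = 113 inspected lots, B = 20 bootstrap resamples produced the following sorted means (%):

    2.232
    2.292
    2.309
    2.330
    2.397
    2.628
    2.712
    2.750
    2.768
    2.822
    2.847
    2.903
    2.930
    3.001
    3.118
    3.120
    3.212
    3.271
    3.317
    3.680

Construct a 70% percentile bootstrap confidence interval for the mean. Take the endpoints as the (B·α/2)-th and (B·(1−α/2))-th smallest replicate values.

α = 0.30; lower rank = 20 × 0.150 = 3; upper rank = 20 × 0.850 = 17.
The 3rd smallest replicate is 2.309; the 17th is 3.212.

(2.309, 3.212)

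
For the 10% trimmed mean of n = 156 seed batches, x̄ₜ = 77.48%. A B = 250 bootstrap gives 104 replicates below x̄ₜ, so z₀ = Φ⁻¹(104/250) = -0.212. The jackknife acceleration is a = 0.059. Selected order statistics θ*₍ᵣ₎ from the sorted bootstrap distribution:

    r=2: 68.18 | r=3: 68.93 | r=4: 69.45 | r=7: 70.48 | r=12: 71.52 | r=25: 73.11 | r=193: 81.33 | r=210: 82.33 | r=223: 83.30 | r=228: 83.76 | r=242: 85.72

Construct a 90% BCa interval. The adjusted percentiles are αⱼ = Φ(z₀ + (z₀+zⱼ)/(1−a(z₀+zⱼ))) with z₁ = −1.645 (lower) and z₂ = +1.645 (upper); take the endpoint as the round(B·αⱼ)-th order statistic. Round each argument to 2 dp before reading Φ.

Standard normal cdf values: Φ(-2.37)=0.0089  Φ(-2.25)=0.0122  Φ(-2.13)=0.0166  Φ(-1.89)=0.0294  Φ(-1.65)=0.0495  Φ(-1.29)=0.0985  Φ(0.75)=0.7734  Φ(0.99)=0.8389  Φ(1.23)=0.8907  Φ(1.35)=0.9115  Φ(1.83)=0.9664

(70.48, 83.76)

Lower: z₀ + z₁ = -0.212 + (-1.645) = -1.857; 1 − a(z₀+z₁) = 1 − (0.059)(-1.857) = 1.1096; argument = -0.212 + (-1.857)/1.1096 = -1.8856 → -1.89.
α₁ = Φ(-1.89) = 0.0294; rank = round(250 × 0.0294) = 7; θ*₍7₎ = 70.48.
Upper: z₀ + z₂ = 1.433; 1 − a(z₀+z₂) = 0.9155; argument = 1.3533 → 1.35; α₂ = 0.9115; rank = 228; θ*₍228₎ = 83.76.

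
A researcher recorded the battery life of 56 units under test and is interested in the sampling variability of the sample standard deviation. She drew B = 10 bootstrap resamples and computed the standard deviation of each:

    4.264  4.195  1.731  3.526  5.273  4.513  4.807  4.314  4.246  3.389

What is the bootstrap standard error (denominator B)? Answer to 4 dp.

Bootstrap SE is the standard deviation of the 10 replicate standard deviations.
Mean of replicates: (4.264 + 4.195 + 1.731 + 3.526 + 5.273 + 4.513 + 4.807 + 4.314 + 4.246 + 3.389) / 10 = 40.25800 / 10 = 4.02580
Sum of squared deviations: (+0.23820)² + (+0.16920)² + (−2.29480)² + (−0.49980)² + (+1.24720)² + (+0.48720)² + (+0.78120)² + (+0.28820)² + (+0.22020)² + (−0.63680)² = 8.54148
Variance = 8.54148 / 10 = 0.85415
SE* = √0.85415

SE* = 0.9242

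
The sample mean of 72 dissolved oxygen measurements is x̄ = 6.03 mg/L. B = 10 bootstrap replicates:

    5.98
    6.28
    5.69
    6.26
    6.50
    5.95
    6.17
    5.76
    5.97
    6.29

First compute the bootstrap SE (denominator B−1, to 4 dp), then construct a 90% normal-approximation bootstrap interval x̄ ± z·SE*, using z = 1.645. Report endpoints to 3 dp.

(5.607, 6.453)

Mean of replicates = 6.0850; sum of squared deviations = 0.5942; SE* = √(0.5942/9) = 0.2570
Margin = 1.645 × 0.2570 = 0.4228
Interval: 6.03 ± 0.4228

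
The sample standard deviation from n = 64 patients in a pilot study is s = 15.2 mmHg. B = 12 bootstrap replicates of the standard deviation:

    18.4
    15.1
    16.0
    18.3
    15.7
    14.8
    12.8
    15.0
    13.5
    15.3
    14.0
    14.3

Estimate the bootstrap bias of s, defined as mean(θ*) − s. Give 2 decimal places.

mean(θ*) = (18.4 + 15.1 + 16.0 + 18.3 + 15.7 + 14.8 + 12.8 + 15.0 + 13.5 + 15.3 + 14.0 + 14.3) / 12 = 15.267
bias = 15.267 − 15.2

bias = +0.07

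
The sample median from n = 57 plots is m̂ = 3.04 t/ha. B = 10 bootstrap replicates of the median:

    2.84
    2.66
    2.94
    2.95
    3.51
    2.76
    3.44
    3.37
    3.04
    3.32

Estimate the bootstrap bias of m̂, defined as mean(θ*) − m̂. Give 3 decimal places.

bias = +0.043

mean(θ*) = (2.84 + 2.66 + 2.94 + 2.95 + 3.51 + 2.76 + 3.44 + 3.37 + 3.04 + 3.32) / 10 = 3.0830
bias = 3.0830 − 3.04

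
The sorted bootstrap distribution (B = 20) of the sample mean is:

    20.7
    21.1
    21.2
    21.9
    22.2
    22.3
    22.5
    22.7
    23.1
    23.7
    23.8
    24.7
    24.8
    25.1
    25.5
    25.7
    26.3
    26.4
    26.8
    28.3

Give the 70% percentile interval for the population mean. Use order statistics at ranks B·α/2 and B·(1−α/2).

(21.2, 26.3)

α = 0.30; lower rank = 20 × 0.150 = 3; upper rank = 20 × 0.850 = 17.
The 3rd smallest replicate is 21.2; the 17th is 26.3.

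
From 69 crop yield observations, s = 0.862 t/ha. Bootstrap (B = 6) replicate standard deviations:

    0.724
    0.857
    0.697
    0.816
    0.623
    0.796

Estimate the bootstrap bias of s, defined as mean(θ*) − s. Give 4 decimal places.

bias = −0.1098

mean(θ*) = (0.724 + 0.857 + 0.697 + 0.816 + 0.623 + 0.796) / 6 = 0.75217
bias = 0.75217 − 0.862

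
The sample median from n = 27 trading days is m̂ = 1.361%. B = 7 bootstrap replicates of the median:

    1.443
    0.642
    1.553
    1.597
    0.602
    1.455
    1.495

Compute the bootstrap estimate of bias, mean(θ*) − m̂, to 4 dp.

bias = −0.1057

mean(θ*) = (1.443 + 0.642 + 1.553 + 1.597 + 0.602 + 1.455 + 1.495) / 7 = 1.25529
bias = 1.25529 − 1.361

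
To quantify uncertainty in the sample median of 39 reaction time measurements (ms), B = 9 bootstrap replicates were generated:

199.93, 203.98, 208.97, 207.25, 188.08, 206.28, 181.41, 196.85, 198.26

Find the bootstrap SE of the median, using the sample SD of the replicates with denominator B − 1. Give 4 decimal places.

Bootstrap SE is the standard deviation of the 9 replicate medians.
Mean of replicates: (199.93 + 203.98 + 208.97 + 207.25 + 188.08 + 206.28 + 181.41 + 196.85 + 198.26) / 9 = 1791.01000 / 9 = 199.00111
Sum of squared deviations: (+0.92889)² + (+4.97889)² + (+9.96889)² + (+8.24889)² + (−10.92111)² + (+7.27889)² + (−17.59111)² + (−2.15111)² + (−0.74111)² = 679.95169
Variance = 679.95169 / 8 = 84.99396
SE* = √84.99396

SE* = 9.2192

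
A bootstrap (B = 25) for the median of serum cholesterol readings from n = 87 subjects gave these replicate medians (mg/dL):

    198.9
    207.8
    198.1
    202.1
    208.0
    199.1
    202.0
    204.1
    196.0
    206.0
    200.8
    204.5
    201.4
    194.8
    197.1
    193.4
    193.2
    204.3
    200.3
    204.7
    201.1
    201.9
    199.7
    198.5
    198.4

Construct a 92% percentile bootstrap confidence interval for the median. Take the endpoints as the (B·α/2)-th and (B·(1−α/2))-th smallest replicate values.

(193.2, 207.8)

Sorted replicates: 193.2, 193.4, 194.8, 196.0, 197.1, 198.1, 198.4, 198.5, 198.9, 199.1, 199.7, 200.3, 200.8, 201.1, 201.4, 201.9, 202.0, 202.1, 204.1, 204.3, 204.5, 204.7, 206.0, 207.8, 208.0
α = 0.08; lower rank = 25 × 0.040 = 1; upper rank = 25 × 0.960 = 24.
The 1st smallest replicate is 193.2; the 24th is 207.8.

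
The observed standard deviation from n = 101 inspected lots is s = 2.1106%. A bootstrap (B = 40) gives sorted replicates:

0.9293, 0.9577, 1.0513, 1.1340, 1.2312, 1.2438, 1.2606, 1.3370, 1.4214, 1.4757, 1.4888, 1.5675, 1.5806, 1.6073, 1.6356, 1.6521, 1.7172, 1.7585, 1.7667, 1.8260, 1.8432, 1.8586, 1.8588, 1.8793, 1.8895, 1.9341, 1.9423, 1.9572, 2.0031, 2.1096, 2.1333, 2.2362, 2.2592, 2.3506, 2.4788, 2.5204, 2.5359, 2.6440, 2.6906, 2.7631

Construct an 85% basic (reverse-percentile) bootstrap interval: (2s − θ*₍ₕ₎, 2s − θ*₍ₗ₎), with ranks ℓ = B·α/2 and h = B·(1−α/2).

Percentile endpoints at ranks 3 and 37: θ*₍3₎ = 1.0513, θ*₍37₎ = 2.5359.
Basic interval reflects these around s:
  lower = 2 × 2.1106 − 2.5359 = 1.6853
  upper = 2 × 2.1106 − 1.0513 = 3.1699

(1.6853, 3.1699)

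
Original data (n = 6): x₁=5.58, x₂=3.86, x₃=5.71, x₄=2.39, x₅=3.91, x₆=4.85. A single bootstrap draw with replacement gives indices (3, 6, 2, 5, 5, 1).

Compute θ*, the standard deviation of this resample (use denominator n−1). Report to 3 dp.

θ* = 0.866

Resample values: 5.71, 4.85, 3.86, 3.91, 3.91, 5.58.
Mean = 4.6367; sum of squared deviations = 3.7467
s² = 3.7467 / 5 = 0.7493
s = √0.7493 = 0.866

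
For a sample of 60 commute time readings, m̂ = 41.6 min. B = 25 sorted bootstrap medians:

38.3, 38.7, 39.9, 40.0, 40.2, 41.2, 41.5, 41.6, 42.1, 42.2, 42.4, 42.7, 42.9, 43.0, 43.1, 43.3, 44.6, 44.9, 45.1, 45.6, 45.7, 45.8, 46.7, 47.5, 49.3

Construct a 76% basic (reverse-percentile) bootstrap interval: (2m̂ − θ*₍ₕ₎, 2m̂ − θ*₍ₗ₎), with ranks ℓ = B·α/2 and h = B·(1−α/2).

Percentile endpoints at ranks 3 and 22: θ*₍3₎ = 39.9, θ*₍22₎ = 45.8.
Basic interval reflects these around m̂:
  lower = 2 × 41.6 − 45.8 = 37.4
  upper = 2 × 41.6 − 39.9 = 43.3

(37.4, 43.3)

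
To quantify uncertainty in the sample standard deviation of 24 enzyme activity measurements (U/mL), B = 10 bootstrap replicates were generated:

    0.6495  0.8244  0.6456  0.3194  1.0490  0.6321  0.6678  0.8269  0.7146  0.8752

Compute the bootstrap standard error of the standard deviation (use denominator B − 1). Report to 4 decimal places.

SE* = 0.1933

Bootstrap SE is the standard deviation of the 10 replicate standard deviations.
Mean of replicates: (0.6495 + 0.8244 + 0.6456 + 0.3194 + 1.0490 + 0.6321 + 0.6678 + 0.8269 + 0.7146 + 0.8752) / 10 = 7.20450 / 10 = 0.72045
Sum of squared deviations: (−0.07095)² + (+0.10395)² + (−0.07485)² + (−0.40105)² + (+0.32855)² + (−0.08835)² + (−0.05265)² + (+0.10645)² + (−0.00585)² + (+0.15475)² = 0.33612
Variance = 0.33612 / 9 = 0.03735
SE* = √0.03735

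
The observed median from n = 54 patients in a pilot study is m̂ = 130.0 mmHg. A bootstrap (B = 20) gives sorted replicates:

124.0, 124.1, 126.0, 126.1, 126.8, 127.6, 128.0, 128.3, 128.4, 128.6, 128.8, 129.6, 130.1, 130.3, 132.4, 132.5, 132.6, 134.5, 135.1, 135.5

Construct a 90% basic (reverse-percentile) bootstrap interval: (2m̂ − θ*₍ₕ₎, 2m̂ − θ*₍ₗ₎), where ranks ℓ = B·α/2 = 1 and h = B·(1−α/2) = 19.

Percentile endpoints at ranks 1 and 19: θ*₍1₎ = 124.0, θ*₍19₎ = 135.1.
Basic interval reflects these around m̂:
  lower = 2 × 130.0 − 135.1 = 124.9
  upper = 2 × 130.0 − 124.0 = 136.0

(124.9, 136.0)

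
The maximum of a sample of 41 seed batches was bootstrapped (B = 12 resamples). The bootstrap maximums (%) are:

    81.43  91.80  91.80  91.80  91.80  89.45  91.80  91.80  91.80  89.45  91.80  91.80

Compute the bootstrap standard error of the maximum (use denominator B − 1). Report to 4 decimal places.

SE* = 3.0099

Bootstrap SE is the standard deviation of the 12 replicate maximums.
Mean of replicates: (81.43 + 91.80 + 91.80 + 91.80 + 91.80 + 89.45 + 91.80 + 91.80 + 91.80 + 89.45 + 91.80 + 91.80) / 12 = 1086.53000 / 12 = 90.54417
Sum of squared deviations: (−9.11417)² + (+1.25583)² + (+1.25583)² + (+1.25583)² + (+1.25583)² + (−1.09417)² + (+1.25583)² + (+1.25583)² + (+1.25583)² + (−1.09417)² + (+1.25583)² + (+1.25583)² = 99.65649
Variance = 99.65649 / 11 = 9.05968
SE* = √9.05968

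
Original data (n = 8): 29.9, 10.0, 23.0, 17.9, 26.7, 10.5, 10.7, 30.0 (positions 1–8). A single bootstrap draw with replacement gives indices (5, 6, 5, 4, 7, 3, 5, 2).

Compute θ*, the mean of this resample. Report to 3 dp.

Resample values: 26.7, 10.5, 26.7, 17.9, 10.7, 23.0, 26.7, 10.0.
Mean = (26.7 + 10.5 + 26.7 + 17.9 + 10.7 + 23.0 + 26.7 + 10.0) / 8 = 152.20 / 8 = 19.025

θ* = 19.025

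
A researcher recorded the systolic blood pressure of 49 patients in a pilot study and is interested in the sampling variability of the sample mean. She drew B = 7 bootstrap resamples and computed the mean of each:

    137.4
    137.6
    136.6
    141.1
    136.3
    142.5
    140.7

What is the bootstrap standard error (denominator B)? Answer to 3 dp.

SE* = 2.300

Bootstrap SE is the standard deviation of the 7 replicate means.
Mean of replicates: (137.4 + 137.6 + 136.6 + 141.1 + 136.3 + 142.5 + 140.7) / 7 = 972.2000 / 7 = 138.8857
Sum of squared deviations: (−1.4857)² + (−1.2857)² + (−2.2857)² + (+2.2143)² + (−2.5857)² + (+3.6143)² + (+1.8143)² = 37.0286
Variance = 37.0286 / 7 = 5.2898
SE* = √5.2898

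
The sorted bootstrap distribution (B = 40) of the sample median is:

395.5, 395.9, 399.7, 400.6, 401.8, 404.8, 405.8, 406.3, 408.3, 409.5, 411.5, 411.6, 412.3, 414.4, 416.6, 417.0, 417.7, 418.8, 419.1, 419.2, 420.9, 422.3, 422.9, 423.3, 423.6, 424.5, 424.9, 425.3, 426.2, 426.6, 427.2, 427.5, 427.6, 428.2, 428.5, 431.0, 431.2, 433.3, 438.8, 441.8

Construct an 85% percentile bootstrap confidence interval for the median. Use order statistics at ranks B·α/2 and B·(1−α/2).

(399.7, 431.2)

α = 0.15; lower rank = 40 × 0.075 = 3; upper rank = 40 × 0.925 = 37.
The 3rd smallest replicate is 399.7; the 37th is 431.2.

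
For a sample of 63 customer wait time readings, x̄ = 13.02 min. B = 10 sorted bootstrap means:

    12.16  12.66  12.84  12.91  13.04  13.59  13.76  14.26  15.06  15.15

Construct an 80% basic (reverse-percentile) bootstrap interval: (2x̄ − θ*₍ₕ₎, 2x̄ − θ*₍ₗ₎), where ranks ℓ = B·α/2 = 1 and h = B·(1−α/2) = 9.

Percentile endpoints at ranks 1 and 9: θ*₍1₎ = 12.16, θ*₍9₎ = 15.06.
Basic interval reflects these around x̄:
  lower = 2 × 13.02 − 15.06 = 10.98
  upper = 2 × 13.02 − 12.16 = 13.88

(10.98, 13.88)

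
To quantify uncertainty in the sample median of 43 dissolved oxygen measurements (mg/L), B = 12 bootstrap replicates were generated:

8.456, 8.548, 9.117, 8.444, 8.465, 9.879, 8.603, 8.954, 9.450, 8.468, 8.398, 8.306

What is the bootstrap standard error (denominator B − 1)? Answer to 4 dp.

SE* = 0.4922

Bootstrap SE is the standard deviation of the 12 replicate medians.
Mean of replicates: (8.456 + 8.548 + 9.117 + 8.444 + 8.465 + 9.879 + 8.603 + 8.954 + 9.450 + 8.468 + 8.398 + 8.306) / 12 = 105.08800 / 12 = 8.75733
Sum of squared deviations: (−0.30133)² + (−0.20933)² + (+0.35967)² + (−0.31333)² + (−0.29233)² + (+1.12167)² + (−0.15433)² + (+0.19667)² + (+0.69267)² + (−0.28933)² + (−0.35933)² + (−0.45133)² = 2.66457
Variance = 2.66457 / 11 = 0.24223
SE* = √0.24223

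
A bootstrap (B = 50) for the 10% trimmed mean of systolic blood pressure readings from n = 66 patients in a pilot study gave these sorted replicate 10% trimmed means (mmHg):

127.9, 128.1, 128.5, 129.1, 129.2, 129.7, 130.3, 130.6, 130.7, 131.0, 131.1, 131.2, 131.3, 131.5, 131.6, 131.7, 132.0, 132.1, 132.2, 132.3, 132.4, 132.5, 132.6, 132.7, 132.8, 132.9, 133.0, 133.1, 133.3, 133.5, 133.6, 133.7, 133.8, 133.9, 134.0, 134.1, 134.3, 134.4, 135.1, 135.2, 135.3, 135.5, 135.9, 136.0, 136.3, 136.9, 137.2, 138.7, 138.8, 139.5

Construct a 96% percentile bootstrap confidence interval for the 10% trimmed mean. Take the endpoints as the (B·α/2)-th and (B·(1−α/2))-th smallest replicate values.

α = 0.04; lower rank = 50 × 0.020 = 1; upper rank = 50 × 0.980 = 49.
The 1st smallest replicate is 127.9; the 49th is 138.8.

(127.9, 138.8)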